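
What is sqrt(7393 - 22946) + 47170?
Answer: 47170 + I*sqrt(15553) ≈ 47170.0 + 124.71*I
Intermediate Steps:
sqrt(7393 - 22946) + 47170 = sqrt(-15553) + 47170 = I*sqrt(15553) + 47170 = 47170 + I*sqrt(15553)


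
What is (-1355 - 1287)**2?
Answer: 6980164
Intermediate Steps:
(-1355 - 1287)**2 = (-2642)**2 = 6980164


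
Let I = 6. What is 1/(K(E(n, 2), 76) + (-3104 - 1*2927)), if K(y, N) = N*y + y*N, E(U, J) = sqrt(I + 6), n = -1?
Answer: -6031/36095713 - 304*sqrt(3)/36095713 ≈ -0.00018167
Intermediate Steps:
E(U, J) = 2*sqrt(3) (E(U, J) = sqrt(6 + 6) = sqrt(12) = 2*sqrt(3))
K(y, N) = 2*N*y (K(y, N) = N*y + N*y = 2*N*y)
1/(K(E(n, 2), 76) + (-3104 - 1*2927)) = 1/(2*76*(2*sqrt(3)) + (-3104 - 1*2927)) = 1/(304*sqrt(3) + (-3104 - 2927)) = 1/(304*sqrt(3) - 6031) = 1/(-6031 + 304*sqrt(3))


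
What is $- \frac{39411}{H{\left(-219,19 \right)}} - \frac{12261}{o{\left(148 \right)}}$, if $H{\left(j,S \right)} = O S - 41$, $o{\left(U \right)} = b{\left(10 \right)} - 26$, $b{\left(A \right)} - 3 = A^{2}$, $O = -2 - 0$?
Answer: $\frac{2066028}{6083} \approx 339.64$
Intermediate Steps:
$O = -2$ ($O = -2 + 0 = -2$)
$b{\left(A \right)} = 3 + A^{2}$
$o{\left(U \right)} = 77$ ($o{\left(U \right)} = \left(3 + 10^{2}\right) - 26 = \left(3 + 100\right) - 26 = 103 - 26 = 77$)
$H{\left(j,S \right)} = -41 - 2 S$ ($H{\left(j,S \right)} = - 2 S - 41 = -41 - 2 S$)
$- \frac{39411}{H{\left(-219,19 \right)}} - \frac{12261}{o{\left(148 \right)}} = - \frac{39411}{-41 - 38} - \frac{12261}{77} = - \frac{39411}{-79} - \frac{12261}{77} = \left(-39411\right) \left(- \frac{1}{79}\right) - \frac{12261}{77} = \frac{39411}{79} - \frac{12261}{77} = \frac{2066028}{6083}$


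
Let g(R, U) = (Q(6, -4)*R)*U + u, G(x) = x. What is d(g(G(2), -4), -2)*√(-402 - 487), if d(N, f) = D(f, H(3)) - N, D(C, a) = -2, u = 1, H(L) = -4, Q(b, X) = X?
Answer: -35*I*√889 ≈ -1043.6*I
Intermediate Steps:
g(R, U) = 1 - 4*R*U (g(R, U) = (-4*R)*U + 1 = -4*R*U + 1 = 1 - 4*R*U)
d(N, f) = -2 - N
d(g(G(2), -4), -2)*√(-402 - 487) = (-2 - (1 - 4*2*(-4)))*√(-402 - 487) = (-2 - (1 + 32))*√(-889) = (-2 - 1*33)*(I*√889) = (-2 - 33)*(I*√889) = -35*I*√889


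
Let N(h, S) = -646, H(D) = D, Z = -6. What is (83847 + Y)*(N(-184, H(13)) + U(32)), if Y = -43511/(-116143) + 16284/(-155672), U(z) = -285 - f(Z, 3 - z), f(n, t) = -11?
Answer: -174337298607690580/2260026637 ≈ -7.7139e+7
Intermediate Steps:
U(z) = -274 (U(z) = -285 - 1*(-11) = -285 + 11 = -274)
Y = 1220542945/4520053274 (Y = -43511*(-1/116143) + 16284*(-1/155672) = 43511/116143 - 4071/38918 = 1220542945/4520053274 ≈ 0.27003)
(83847 + Y)*(N(-184, H(13)) + U(32)) = (83847 + 1220542945/4520053274)*(-646 - 274) = (378994127408023/4520053274)*(-920) = -174337298607690580/2260026637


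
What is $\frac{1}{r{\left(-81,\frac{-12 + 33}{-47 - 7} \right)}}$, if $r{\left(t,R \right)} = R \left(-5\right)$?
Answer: $\frac{18}{35} \approx 0.51429$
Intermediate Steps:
$r{\left(t,R \right)} = - 5 R$
$\frac{1}{r{\left(-81,\frac{-12 + 33}{-47 - 7} \right)}} = \frac{1}{\left(-5\right) \frac{-12 + 33}{-47 - 7}} = \frac{1}{\left(-5\right) \frac{21}{-54}} = \frac{1}{\left(-5\right) 21 \left(- \frac{1}{54}\right)} = \frac{1}{\left(-5\right) \left(- \frac{7}{18}\right)} = \frac{1}{\frac{35}{18}} = \frac{18}{35}$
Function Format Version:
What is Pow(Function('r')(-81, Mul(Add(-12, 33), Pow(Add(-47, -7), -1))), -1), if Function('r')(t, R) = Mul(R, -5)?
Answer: Rational(18, 35) ≈ 0.51429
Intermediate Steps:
Function('r')(t, R) = Mul(-5, R)
Pow(Function('r')(-81, Mul(Add(-12, 33), Pow(Add(-47, -7), -1))), -1) = Pow(Mul(-5, Mul(Add(-12, 33), Pow(Add(-47, -7), -1))), -1) = Pow(Mul(-5, Mul(21, Pow(-54, -1))), -1) = Pow(Mul(-5, Mul(21, Rational(-1, 54))), -1) = Pow(Mul(-5, Rational(-7, 18)), -1) = Pow(Rational(35, 18), -1) = Rational(18, 35)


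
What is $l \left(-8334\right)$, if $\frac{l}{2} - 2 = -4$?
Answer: $33336$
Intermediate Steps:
$l = -4$ ($l = 4 + 2 \left(-4\right) = 4 - 8 = -4$)
$l \left(-8334\right) = \left(-4\right) \left(-8334\right) = 33336$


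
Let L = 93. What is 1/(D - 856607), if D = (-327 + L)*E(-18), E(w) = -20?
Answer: -1/851927 ≈ -1.1738e-6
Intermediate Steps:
D = 4680 (D = (-327 + 93)*(-20) = -234*(-20) = 4680)
1/(D - 856607) = 1/(4680 - 856607) = 1/(-851927) = -1/851927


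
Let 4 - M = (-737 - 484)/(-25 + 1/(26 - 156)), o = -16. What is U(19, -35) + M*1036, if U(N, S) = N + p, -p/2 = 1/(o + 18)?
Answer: -150913618/3251 ≈ -46421.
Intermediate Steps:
p = -1 (p = -2/(-16 + 18) = -2/2 = -2*1/2 = -1)
U(N, S) = -1 + N (U(N, S) = N - 1 = -1 + N)
M = -145726/3251 (M = 4 - (-737 - 484)/(-25 + 1/(26 - 156)) = 4 - (-1221)/(-25 + 1/(-130)) = 4 - (-1221)/(-25 - 1/130) = 4 - (-1221)/(-3251/130) = 4 - (-1221)*(-130)/3251 = 4 - 1*158730/3251 = 4 - 158730/3251 = -145726/3251 ≈ -44.825)
U(19, -35) + M*1036 = (-1 + 19) - 145726/3251*1036 = 18 - 150972136/3251 = -150913618/3251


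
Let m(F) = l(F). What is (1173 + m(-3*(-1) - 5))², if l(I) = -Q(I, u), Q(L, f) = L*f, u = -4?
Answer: 1357225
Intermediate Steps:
l(I) = 4*I (l(I) = -I*(-4) = -(-4)*I = 4*I)
m(F) = 4*F
(1173 + m(-3*(-1) - 5))² = (1173 + 4*(-3*(-1) - 5))² = (1173 + 4*(3 - 5))² = (1173 + 4*(-2))² = (1173 - 8)² = 1165² = 1357225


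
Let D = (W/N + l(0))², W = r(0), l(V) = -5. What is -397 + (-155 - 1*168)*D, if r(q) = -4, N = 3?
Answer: -120176/9 ≈ -13353.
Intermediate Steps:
W = -4
D = 361/9 (D = (-4/3 - 5)² = (-19/3)² = 361/9 ≈ 40.111)
-397 + (-155 - 1*168)*D = -397 + (-155 - 1*168)*(361/9) = -397 + (-155 - 168)*(361/9) = -397 - 323*361/9 = -397 - 116603/9 = -120176/9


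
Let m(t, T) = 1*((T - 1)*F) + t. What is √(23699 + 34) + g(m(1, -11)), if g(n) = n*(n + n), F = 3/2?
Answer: 578 + 9*√293 ≈ 732.05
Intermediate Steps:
F = 3/2 (F = 3*(½) = 3/2 ≈ 1.5000)
m(t, T) = -3/2 + t + 3*T/2 (m(t, T) = 1*((T - 1)*(3/2)) + t = 1*((-1 + T)*(3/2)) + t = 1*(-3/2 + 3*T/2) + t = (-3/2 + 3*T/2) + t = -3/2 + t + 3*T/2)
g(n) = 2*n² (g(n) = n*(2*n) = 2*n²)
√(23699 + 34) + g(m(1, -11)) = √(23699 + 34) + 2*(-3/2 + 1 + (3/2)*(-11))² = √23733 + 2*(-3/2 + 1 - 33/2)² = 9*√293 + 2*(-17)² = 9*√293 + 2*289 = 9*√293 + 578 = 578 + 9*√293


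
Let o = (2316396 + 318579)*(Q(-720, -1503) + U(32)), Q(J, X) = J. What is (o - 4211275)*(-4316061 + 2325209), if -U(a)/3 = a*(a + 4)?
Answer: 21915033783827500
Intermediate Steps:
U(a) = -3*a*(4 + a) (U(a) = -3*a*(a + 4) = -3*a*(4 + a))
o = -11003655600 (o = (2316396 + 318579)*(-720 - 3*32*(4 + 32)) = 2634975*(-720 - 3*32*36) = 2634975*(-720 - 3456) = 2634975*(-4176) = -11003655600)
(o - 4211275)*(-4316061 + 2325209) = (-11003655600 - 4211275)*(-4316061 + 2325209) = -11007866875*(-1990852) = 21915033783827500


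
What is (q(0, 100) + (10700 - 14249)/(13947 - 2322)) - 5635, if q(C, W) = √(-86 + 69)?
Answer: -21836808/3875 + I*√17 ≈ -5635.3 + 4.1231*I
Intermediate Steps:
q(C, W) = I*√17 (q(C, W) = √(-17) = I*√17)
(q(0, 100) + (10700 - 14249)/(13947 - 2322)) - 5635 = (I*√17 + (10700 - 14249)/(13947 - 2322)) - 5635 = (I*√17 - 3549/11625) - 5635 = (I*√17 - 3549*1/11625) - 5635 = (I*√17 - 1183/3875) - 5635 = (-1183/3875 + I*√17) - 5635 = -21836808/3875 + I*√17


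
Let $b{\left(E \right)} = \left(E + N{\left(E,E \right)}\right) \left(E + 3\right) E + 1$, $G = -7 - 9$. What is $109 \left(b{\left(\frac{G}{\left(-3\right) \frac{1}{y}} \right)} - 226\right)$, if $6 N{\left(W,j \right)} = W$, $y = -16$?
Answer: $- \frac{6177476573}{81} \approx -7.6265 \cdot 10^{7}$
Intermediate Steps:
$N{\left(W,j \right)} = \frac{W}{6}$
$G = -16$ ($G = -7 - 9 = -16$)
$b{\left(E \right)} = 1 + \frac{7 E^{2} \left(3 + E\right)}{6}$ ($b{\left(E \right)} = \left(E + \frac{E}{6}\right) \left(E + 3\right) E + 1 = \frac{7 E}{6} \left(3 + E\right) E + 1 = \frac{7 E \left(3 + E\right)}{6} E + 1 = \frac{7 E^{2} \left(3 + E\right)}{6} + 1 = 1 + \frac{7 E^{2} \left(3 + E\right)}{6}$)
$109 \left(b{\left(\frac{G}{\left(-3\right) \frac{1}{y}} \right)} - 226\right) = 109 \left(\left(1 + \frac{7 \left(- \frac{16}{\left(-3\right) \frac{1}{-16}}\right)^{2}}{2} + \frac{7 \left(- \frac{16}{\left(-3\right) \frac{1}{-16}}\right)^{3}}{6}\right) - 226\right) = 109 \left(\left(1 + \frac{7 \left(- \frac{16}{\left(-3\right) \left(- \frac{1}{16}\right)}\right)^{2}}{2} + \frac{7 \left(- \frac{16}{\left(-3\right) \left(- \frac{1}{16}\right)}\right)^{3}}{6}\right) - 226\right) = 109 \left(\left(1 + \frac{7 \left(- \frac{16}{\frac{3}{16}}\right)^{2}}{2} + \frac{7 \left(- \frac{16}{\frac{3}{16}}\right)^{3}}{6}\right) - 226\right) = 109 \left(\left(1 + \frac{7 \left(\left(-16\right) \frac{16}{3}\right)^{2}}{2} + \frac{7 \left(\left(-16\right) \frac{16}{3}\right)^{3}}{6}\right) - 226\right) = 109 \left(\left(1 + \frac{7 \left(- \frac{256}{3}\right)^{2}}{2} + \frac{7 \left(- \frac{256}{3}\right)^{3}}{6}\right) - 226\right) = 109 \left(\left(1 + \frac{7}{2} \cdot \frac{65536}{9} + \frac{7}{6} \left(- \frac{16777216}{27}\right)\right) - 226\right) = 109 \left(\left(1 + \frac{229376}{9} - \frac{58720256}{81}\right) - 226\right) = 109 \left(- \frac{56655791}{81} - 226\right) = 109 \left(- \frac{56674097}{81}\right) = - \frac{6177476573}{81}$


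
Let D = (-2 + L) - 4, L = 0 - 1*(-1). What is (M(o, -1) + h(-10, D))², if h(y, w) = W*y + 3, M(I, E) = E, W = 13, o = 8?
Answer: 16384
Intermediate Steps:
L = 1 (L = 0 + 1 = 1)
D = -5 (D = (-2 + 1) - 4 = -1 - 4 = -5)
h(y, w) = 3 + 13*y (h(y, w) = 13*y + 3 = 3 + 13*y)
(M(o, -1) + h(-10, D))² = (-1 + (3 + 13*(-10)))² = (-1 + (3 - 130))² = (-1 - 127)² = (-128)² = 16384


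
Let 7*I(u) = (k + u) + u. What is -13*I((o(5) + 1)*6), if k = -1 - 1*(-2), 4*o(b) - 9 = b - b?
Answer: -520/7 ≈ -74.286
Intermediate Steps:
o(b) = 9/4 (o(b) = 9/4 + (b - b)/4 = 9/4 + (1/4)*0 = 9/4 + 0 = 9/4)
k = 1 (k = -1 + 2 = 1)
I(u) = 1/7 + 2*u/7 (I(u) = ((1 + u) + u)/7 = (1 + 2*u)/7 = 1/7 + 2*u/7)
-13*I((o(5) + 1)*6) = -13*(1/7 + 2*((9/4 + 1)*6)/7) = -13*(1/7 + 2*((13/4)*6)/7) = -13*(1/7 + (2/7)*(39/2)) = -13*(1/7 + 39/7) = -13*40/7 = -520/7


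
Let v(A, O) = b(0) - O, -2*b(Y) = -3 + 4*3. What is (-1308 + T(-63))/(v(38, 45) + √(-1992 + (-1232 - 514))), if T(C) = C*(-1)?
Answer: 82170/8251 + 1660*I*√3738/8251 ≈ 9.9588 + 12.3*I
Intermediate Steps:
T(C) = -C
b(Y) = -9/2 (b(Y) = -(-3 + 4*3)/2 = -(-3 + 12)/2 = -½*9 = -9/2)
v(A, O) = -9/2 - O
(-1308 + T(-63))/(v(38, 45) + √(-1992 + (-1232 - 514))) = (-1308 - 1*(-63))/((-9/2 - 1*45) + √(-1992 + (-1232 - 514))) = (-1308 + 63)/((-9/2 - 45) + √(-1992 - 1746)) = -1245/(-99/2 + √(-3738)) = -1245/(-99/2 + I*√3738)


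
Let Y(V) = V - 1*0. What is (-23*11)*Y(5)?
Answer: -1265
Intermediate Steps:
Y(V) = V (Y(V) = V + 0 = V)
(-23*11)*Y(5) = -23*11*5 = -253*5 = -1265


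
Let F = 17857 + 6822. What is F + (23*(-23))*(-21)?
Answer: 35788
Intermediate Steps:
F = 24679
F + (23*(-23))*(-21) = 24679 + (23*(-23))*(-21) = 24679 - 529*(-21) = 24679 + 11109 = 35788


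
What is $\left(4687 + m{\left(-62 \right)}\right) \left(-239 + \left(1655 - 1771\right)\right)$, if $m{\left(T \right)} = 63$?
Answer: $-1686250$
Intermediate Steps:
$\left(4687 + m{\left(-62 \right)}\right) \left(-239 + \left(1655 - 1771\right)\right) = \left(4687 + 63\right) \left(-239 + \left(1655 - 1771\right)\right) = 4750 \left(-239 + \left(1655 - 1771\right)\right) = 4750 \left(-239 - 116\right) = 4750 \left(-355\right) = -1686250$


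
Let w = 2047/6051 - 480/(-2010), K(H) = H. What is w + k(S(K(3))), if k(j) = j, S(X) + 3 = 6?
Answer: 1450216/405417 ≈ 3.5771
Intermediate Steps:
w = 233965/405417 (w = 2047*(1/6051) - 480*(-1/2010) = 2047/6051 + 16/67 = 233965/405417 ≈ 0.57710)
S(X) = 3 (S(X) = -3 + 6 = 3)
w + k(S(K(3))) = 233965/405417 + 3 = 1450216/405417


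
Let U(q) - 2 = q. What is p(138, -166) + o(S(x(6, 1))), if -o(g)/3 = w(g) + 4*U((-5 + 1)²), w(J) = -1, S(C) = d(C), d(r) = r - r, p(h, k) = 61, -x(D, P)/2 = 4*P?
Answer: -152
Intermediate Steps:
x(D, P) = -8*P
d(r) = 0
U(q) = 2 + q
S(C) = 0
o(g) = -213 (o(g) = -3*(-1 + 4*(2 + (-5 + 1)²)) = -3*(-1 + 4*(2 + (-4)²)) = -3*(-1 + 4*(2 + 16)) = -3*(-1 + 4*18) = -3*(-1 + 72) = -3*71 = -213)
p(138, -166) + o(S(x(6, 1))) = 61 - 213 = -152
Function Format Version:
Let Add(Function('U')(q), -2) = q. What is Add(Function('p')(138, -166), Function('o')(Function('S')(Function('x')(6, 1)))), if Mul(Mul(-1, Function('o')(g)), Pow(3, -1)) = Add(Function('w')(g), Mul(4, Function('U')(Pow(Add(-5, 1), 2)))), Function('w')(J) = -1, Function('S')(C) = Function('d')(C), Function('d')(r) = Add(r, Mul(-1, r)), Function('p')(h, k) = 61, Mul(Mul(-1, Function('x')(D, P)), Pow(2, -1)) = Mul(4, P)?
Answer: -152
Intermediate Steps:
Function('x')(D, P) = Mul(-8, P) (Function('x')(D, P) = Mul(-2, Mul(4, P)) = Mul(-8, P))
Function('d')(r) = 0
Function('U')(q) = Add(2, q)
Function('S')(C) = 0
Function('o')(g) = -213 (Function('o')(g) = Mul(-3, Add(-1, Mul(4, Add(2, Pow(Add(-5, 1), 2))))) = Mul(-3, Add(-1, Mul(4, Add(2, Pow(-4, 2))))) = Mul(-3, Add(-1, Mul(4, Add(2, 16)))) = Mul(-3, Add(-1, Mul(4, 18))) = Mul(-3, Add(-1, 72)) = Mul(-3, 71) = -213)
Add(Function('p')(138, -166), Function('o')(Function('S')(Function('x')(6, 1)))) = Add(61, -213) = -152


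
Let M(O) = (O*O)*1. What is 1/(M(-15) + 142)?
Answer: 1/367 ≈ 0.0027248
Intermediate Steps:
M(O) = O² (M(O) = O²*1 = O²)
1/(M(-15) + 142) = 1/((-15)² + 142) = 1/(225 + 142) = 1/367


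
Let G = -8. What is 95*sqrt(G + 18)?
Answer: 95*sqrt(10) ≈ 300.42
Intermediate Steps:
95*sqrt(G + 18) = 95*sqrt(-8 + 18) = 95*sqrt(10)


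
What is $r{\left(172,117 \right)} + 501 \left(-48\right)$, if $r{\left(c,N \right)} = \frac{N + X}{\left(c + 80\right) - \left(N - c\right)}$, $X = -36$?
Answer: $- \frac{7382655}{307} \approx -24048.0$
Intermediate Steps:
$r{\left(c,N \right)} = \frac{-36 + N}{80 - N + 2 c}$ ($r{\left(c,N \right)} = \frac{N - 36}{\left(c + 80\right) - \left(N - c\right)} = \frac{-36 + N}{\left(80 + c\right) - \left(N - c\right)} = \frac{-36 + N}{80 - N + 2 c}$)
$r{\left(172,117 \right)} + 501 \left(-48\right) = \frac{-36 + 117}{80 - 117 + 2 \cdot 172} + 501 \left(-48\right) = \frac{1}{80 - 117 + 344} \cdot 81 - 24048 = \frac{1}{307} \cdot 81 - 24048 = \frac{81}{307} - 24048 = - \frac{7382655}{307}$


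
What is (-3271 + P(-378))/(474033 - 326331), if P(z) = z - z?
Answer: -3271/147702 ≈ -0.022146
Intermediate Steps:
P(z) = 0
(-3271 + P(-378))/(474033 - 326331) = (-3271 + 0)/(474033 - 326331) = -3271/147702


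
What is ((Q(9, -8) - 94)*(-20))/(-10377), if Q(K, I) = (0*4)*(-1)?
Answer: -1880/10377 ≈ -0.18117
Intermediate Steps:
Q(K, I) = 0 (Q(K, I) = 0*(-1) = 0)
((Q(9, -8) - 94)*(-20))/(-10377) = ((0 - 94)*(-20))/(-10377) = -94*(-20)*(-1/10377) = 1880*(-1/10377) = -1880/10377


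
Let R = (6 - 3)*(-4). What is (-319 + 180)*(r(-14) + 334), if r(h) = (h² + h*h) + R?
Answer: -99246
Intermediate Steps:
R = -12 (R = 3*(-4) = -12)
r(h) = -12 + 2*h² (r(h) = (h² + h*h) - 12 = (h² + h²) - 12 = 2*h² - 12 = -12 + 2*h²)
(-319 + 180)*(r(-14) + 334) = (-319 + 180)*((-12 + 2*(-14)²) + 334) = -139*((-12 + 2*196) + 334) = -139*((-12 + 392) + 334) = -139*(380 + 334) = -139*714 = -99246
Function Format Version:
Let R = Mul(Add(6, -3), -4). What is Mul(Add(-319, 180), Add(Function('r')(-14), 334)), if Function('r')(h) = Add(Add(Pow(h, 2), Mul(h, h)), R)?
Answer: -99246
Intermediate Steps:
R = -12 (R = Mul(3, -4) = -12)
Function('r')(h) = Add(-12, Mul(2, Pow(h, 2))) (Function('r')(h) = Add(Add(Pow(h, 2), Mul(h, h)), -12) = Add(Add(Pow(h, 2), Pow(h, 2)), -12) = Add(Mul(2, Pow(h, 2)), -12) = Add(-12, Mul(2, Pow(h, 2))))
Mul(Add(-319, 180), Add(Function('r')(-14), 334)) = Mul(Add(-319, 180), Add(Add(-12, Mul(2, Pow(-14, 2))), 334)) = Mul(-139, Add(Add(-12, Mul(2, 196)), 334)) = Mul(-139, Add(Add(-12, 392), 334)) = Mul(-139, Add(380, 334)) = Mul(-139, 714) = -99246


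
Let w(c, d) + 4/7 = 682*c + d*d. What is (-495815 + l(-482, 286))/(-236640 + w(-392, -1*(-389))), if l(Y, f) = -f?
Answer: 3472707/2468645 ≈ 1.4067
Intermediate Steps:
w(c, d) = -4/7 + d² + 682*c (w(c, d) = -4/7 + (682*c + d*d) = -4/7 + (682*c + d²) = -4/7 + (d² + 682*c) = -4/7 + d² + 682*c)
(-495815 + l(-482, 286))/(-236640 + w(-392, -1*(-389))) = (-495815 - 1*286)/(-236640 + (-4/7 + (-1*(-389))² + 682*(-392))) = (-495815 - 286)/(-236640 + (-4/7 + 389² - 267344)) = -496101/(-236640 + (-4/7 + 151321 - 267344)) = -496101/(-236640 - 812165/7) = -496101/(-2468645/7) = -496101*(-7/2468645) = 3472707/2468645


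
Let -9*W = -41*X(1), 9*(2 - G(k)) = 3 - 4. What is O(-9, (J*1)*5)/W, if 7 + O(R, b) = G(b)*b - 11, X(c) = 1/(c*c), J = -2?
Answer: -352/41 ≈ -8.5854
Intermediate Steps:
G(k) = 19/9 (G(k) = 2 - (3 - 4)/9 = 2 - ⅑*(-1) = 2 + ⅑ = 19/9)
X(c) = c⁻² (X(c) = 1/(c²) = c⁻²)
O(R, b) = -18 + 19*b/9 (O(R, b) = -7 + (19*b/9 - 11) = -7 + (-11 + 19*b/9) = -18 + 19*b/9)
W = 41/9 (W = -(-41)/(9*1²) = -(-41)/9 = -⅑*(-41) = 41/9 ≈ 4.5556)
O(-9, (J*1)*5)/W = (-18 + 19*(-2*1*5)/9)/(41/9) = (-18 + 19*(-2*5)/9)*(9/41) = (-18 + (19/9)*(-10))*(9/41) = (-18 - 190/9)*(9/41) = -352/9*9/41 = -352/41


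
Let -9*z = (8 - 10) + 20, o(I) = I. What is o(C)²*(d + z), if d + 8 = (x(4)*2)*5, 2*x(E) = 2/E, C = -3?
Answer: -135/2 ≈ -67.500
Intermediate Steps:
x(E) = 1/E (x(E) = (2/E)/2 = 1/E)
z = -2 (z = -((8 - 10) + 20)/9 = -(-2 + 20)/9 = -⅑*18 = -2)
d = -11/2 (d = -8 + (2/4)*5 = -8 + ((¼)*2)*5 = -8 + (½)*5 = -8 + 5/2 = -11/2 ≈ -5.5000)
o(C)²*(d + z) = (-3)²*(-11/2 - 2) = 9*(-15/2) = -135/2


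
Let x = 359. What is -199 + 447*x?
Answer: 160274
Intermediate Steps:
-199 + 447*x = -199 + 447*359 = -199 + 160473 = 160274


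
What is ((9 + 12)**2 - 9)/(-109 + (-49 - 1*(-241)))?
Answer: 432/83 ≈ 5.2048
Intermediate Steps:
((9 + 12)**2 - 9)/(-109 + (-49 - 1*(-241))) = (21**2 - 9)/(-109 + (-49 + 241)) = (441 - 9)/(-109 + 192) = 432/83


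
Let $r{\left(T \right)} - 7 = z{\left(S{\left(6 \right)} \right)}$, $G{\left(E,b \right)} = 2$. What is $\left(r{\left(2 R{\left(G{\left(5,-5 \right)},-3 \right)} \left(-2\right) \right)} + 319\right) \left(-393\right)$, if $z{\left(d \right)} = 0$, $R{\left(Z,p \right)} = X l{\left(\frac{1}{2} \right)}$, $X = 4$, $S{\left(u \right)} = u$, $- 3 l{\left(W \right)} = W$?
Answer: $-128118$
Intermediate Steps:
$l{\left(W \right)} = - \frac{W}{3}$
$R{\left(Z,p \right)} = - \frac{2}{3}$ ($R{\left(Z,p \right)} = 4 \left(- \frac{1}{3 \cdot 2}\right) = 4 \left(\left(- \frac{1}{3}\right) \frac{1}{2}\right) = 4 \left(- \frac{1}{6}\right) = - \frac{2}{3}$)
$r{\left(T \right)} = 7$ ($r{\left(T \right)} = 7 + 0 = 7$)
$\left(r{\left(2 R{\left(G{\left(5,-5 \right)},-3 \right)} \left(-2\right) \right)} + 319\right) \left(-393\right) = \left(7 + 319\right) \left(-393\right) = 326 \left(-393\right) = -128118$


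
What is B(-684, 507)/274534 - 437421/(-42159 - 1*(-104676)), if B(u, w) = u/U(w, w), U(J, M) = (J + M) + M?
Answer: -260188424011/37186591169 ≈ -6.9968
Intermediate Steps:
U(J, M) = J + 2*M
B(u, w) = u/(3*w) (B(u, w) = u/(w + 2*w) = u/((3*w)) = u*(1/(3*w)) = u/(3*w))
B(-684, 507)/274534 - 437421/(-42159 - 1*(-104676)) = ((⅓)*(-684)/507)/274534 - 437421/(-42159 - 1*(-104676)) = ((⅓)*(-684)*(1/507))*(1/274534) - 437421/(-42159 + 104676) = -76/169*1/274534 - 437421/62517 = -38/23198123 - 437421*1/62517 = -38/23198123 - 145807/20839 = -260188424011/37186591169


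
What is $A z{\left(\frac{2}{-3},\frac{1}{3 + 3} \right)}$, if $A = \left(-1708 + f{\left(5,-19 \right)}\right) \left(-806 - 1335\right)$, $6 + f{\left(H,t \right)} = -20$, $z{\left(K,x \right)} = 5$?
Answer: $18562470$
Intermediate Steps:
$f{\left(H,t \right)} = -26$ ($f{\left(H,t \right)} = -6 - 20 = -26$)
$A = 3712494$ ($A = \left(-1708 - 26\right) \left(-806 - 1335\right) = \left(-1734\right) \left(-2141\right) = 3712494$)
$A z{\left(\frac{2}{-3},\frac{1}{3 + 3} \right)} = 3712494 \cdot 5 = 18562470$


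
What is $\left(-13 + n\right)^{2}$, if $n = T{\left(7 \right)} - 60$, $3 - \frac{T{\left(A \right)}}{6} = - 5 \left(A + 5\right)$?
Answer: $93025$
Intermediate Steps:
$T{\left(A \right)} = 168 + 30 A$ ($T{\left(A \right)} = 18 - 6 \left(- 5 \left(A + 5\right)\right) = 18 - 6 \left(- 5 \left(5 + A\right)\right) = 18 - 6 \left(-25 - 5 A\right) = 18 + \left(150 + 30 A\right) = 168 + 30 A$)
$n = 318$ ($n = \left(168 + 30 \cdot 7\right) - 60 = \left(168 + 210\right) - 60 = 378 - 60 = 318$)
$\left(-13 + n\right)^{2} = \left(-13 + 318\right)^{2} = 305^{2} = 93025$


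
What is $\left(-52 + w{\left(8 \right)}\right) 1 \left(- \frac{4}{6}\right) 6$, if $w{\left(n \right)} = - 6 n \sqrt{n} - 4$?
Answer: $224 + 384 \sqrt{2} \approx 767.06$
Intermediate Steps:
$w{\left(n \right)} = -4 - 6 n^{\frac{3}{2}}$ ($w{\left(n \right)} = - 6 n^{\frac{3}{2}} - 4 = -4 - 6 n^{\frac{3}{2}}$)
$\left(-52 + w{\left(8 \right)}\right) 1 \left(- \frac{4}{6}\right) 6 = \left(-52 - \left(4 + 6 \cdot 8^{\frac{3}{2}}\right)\right) 1 \left(- \frac{4}{6}\right) 6 = \left(-52 - \left(4 + 6 \cdot 16 \sqrt{2}\right)\right) 1 \left(\left(-4\right) \frac{1}{6}\right) 6 = \left(-52 - \left(4 + 96 \sqrt{2}\right)\right) 1 \left(- \frac{2}{3}\right) 6 = \left(-56 - 96 \sqrt{2}\right) \left(\left(- \frac{2}{3}\right) 6\right) = \left(-56 - 96 \sqrt{2}\right) \left(-4\right) = 224 + 384 \sqrt{2}$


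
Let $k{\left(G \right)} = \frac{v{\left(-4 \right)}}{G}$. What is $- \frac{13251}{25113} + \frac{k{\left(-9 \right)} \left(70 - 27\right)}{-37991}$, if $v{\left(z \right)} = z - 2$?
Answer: $- \frac{504138647}{954067983} \approx -0.52841$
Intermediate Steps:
$v{\left(z \right)} = -2 + z$
$k{\left(G \right)} = - \frac{6}{G}$ ($k{\left(G \right)} = \frac{-2 - 4}{G} = - \frac{6}{G}$)
$- \frac{13251}{25113} + \frac{k{\left(-9 \right)} \left(70 - 27\right)}{-37991} = - \frac{13251}{25113} + \frac{- \frac{6}{-9} \left(70 - 27\right)}{-37991} = \left(-13251\right) \frac{1}{25113} + \left(-6\right) \left(- \frac{1}{9}\right) 43 \left(- \frac{1}{37991}\right) = - \frac{4417}{8371} + \frac{2}{3} \cdot 43 \left(- \frac{1}{37991}\right) = - \frac{4417}{8371} + \frac{86}{3} \left(- \frac{1}{37991}\right) = - \frac{4417}{8371} - \frac{86}{113973} = - \frac{504138647}{954067983}$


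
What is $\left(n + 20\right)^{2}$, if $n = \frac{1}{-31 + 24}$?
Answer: $\frac{19321}{49} \approx 394.31$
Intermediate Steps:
$n = - \frac{1}{7}$ ($n = \frac{1}{-7} = - \frac{1}{7} \approx -0.14286$)
$\left(n + 20\right)^{2} = \left(- \frac{1}{7} + 20\right)^{2} = \left(\frac{139}{7}\right)^{2} = \frac{19321}{49}$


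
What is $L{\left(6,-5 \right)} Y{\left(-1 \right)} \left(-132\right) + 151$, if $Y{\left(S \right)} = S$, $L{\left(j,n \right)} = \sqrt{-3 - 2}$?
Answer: $151 + 132 i \sqrt{5} \approx 151.0 + 295.16 i$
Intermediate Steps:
$L{\left(j,n \right)} = i \sqrt{5}$ ($L{\left(j,n \right)} = \sqrt{-5} = i \sqrt{5}$)
$L{\left(6,-5 \right)} Y{\left(-1 \right)} \left(-132\right) + 151 = i \sqrt{5} \left(-1\right) \left(-132\right) + 151 = - i \sqrt{5} \left(-132\right) + 151 = 132 i \sqrt{5} + 151 = 151 + 132 i \sqrt{5}$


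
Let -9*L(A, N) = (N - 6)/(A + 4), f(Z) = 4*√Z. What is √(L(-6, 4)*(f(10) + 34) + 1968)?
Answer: √(17678 - 4*√10)/3 ≈ 44.304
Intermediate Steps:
L(A, N) = -(-6 + N)/(9*(4 + A)) (L(A, N) = -(N - 6)/(9*(A + 4)) = -(-6 + N)/(9*(4 + A)))
√(L(-6, 4)*(f(10) + 34) + 1968) = √(((6 - 1*4)/(9*(4 - 6)))*(4*√10 + 34) + 1968) = √(((⅑)*(6 - 4)/(-2))*(34 + 4*√10) + 1968) = √(((⅑)*(-½)*2)*(34 + 4*√10) + 1968) = √(-(34 + 4*√10)/9 + 1968) = √((-34/9 - 4*√10/9) + 1968) = √(17678/9 - 4*√10/9)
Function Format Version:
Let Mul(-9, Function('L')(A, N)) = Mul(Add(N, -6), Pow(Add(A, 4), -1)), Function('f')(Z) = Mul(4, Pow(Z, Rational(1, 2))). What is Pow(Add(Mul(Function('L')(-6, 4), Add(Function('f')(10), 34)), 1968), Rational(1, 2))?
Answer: Mul(Rational(1, 3), Pow(Add(17678, Mul(-4, Pow(10, Rational(1, 2)))), Rational(1, 2))) ≈ 44.304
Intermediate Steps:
Function('L')(A, N) = Mul(Rational(-1, 9), Pow(Add(4, A), -1), Add(-6, N)) (Function('L')(A, N) = Mul(Rational(-1, 9), Mul(Add(N, -6), Pow(Add(A, 4), -1))) = Mul(Rational(-1, 9), Mul(Add(-6, N), Pow(Add(4, A), -1))) = Mul(Rational(-1, 9), Mul(Pow(Add(4, A), -1), Add(-6, N))) = Mul(Rational(-1, 9), Pow(Add(4, A), -1), Add(-6, N)))
Pow(Add(Mul(Function('L')(-6, 4), Add(Function('f')(10), 34)), 1968), Rational(1, 2)) = Pow(Add(Mul(Mul(Rational(1, 9), Pow(Add(4, -6), -1), Add(6, Mul(-1, 4))), Add(Mul(4, Pow(10, Rational(1, 2))), 34)), 1968), Rational(1, 2)) = Pow(Add(Mul(Mul(Rational(1, 9), Pow(-2, -1), Add(6, -4)), Add(34, Mul(4, Pow(10, Rational(1, 2))))), 1968), Rational(1, 2)) = Pow(Add(Mul(Mul(Rational(1, 9), Rational(-1, 2), 2), Add(34, Mul(4, Pow(10, Rational(1, 2))))), 1968), Rational(1, 2)) = Pow(Add(Mul(Rational(-1, 9), Add(34, Mul(4, Pow(10, Rational(1, 2))))), 1968), Rational(1, 2)) = Pow(Add(Add(Rational(-34, 9), Mul(Rational(-4, 9), Pow(10, Rational(1, 2)))), 1968), Rational(1, 2)) = Pow(Add(Rational(17678, 9), Mul(Rational(-4, 9), Pow(10, Rational(1, 2)))), Rational(1, 2))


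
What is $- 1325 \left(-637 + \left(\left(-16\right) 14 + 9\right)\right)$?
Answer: $1128900$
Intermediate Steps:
$- 1325 \left(-637 + \left(\left(-16\right) 14 + 9\right)\right) = - 1325 \left(-637 + \left(-224 + 9\right)\right) = - 1325 \left(-637 - 215\right) = \left(-1325\right) \left(-852\right) = 1128900$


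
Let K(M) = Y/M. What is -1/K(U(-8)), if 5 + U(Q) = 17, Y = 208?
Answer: -3/52 ≈ -0.057692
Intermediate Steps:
U(Q) = 12 (U(Q) = -5 + 17 = 12)
K(M) = 208/M
-1/K(U(-8)) = -1/(208/12) = -1/(208*(1/12)) = -1/52/3 = -1*3/52 = -3/52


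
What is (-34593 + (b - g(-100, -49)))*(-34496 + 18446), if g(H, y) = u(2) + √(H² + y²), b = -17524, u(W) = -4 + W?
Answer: 836445750 + 16050*√12401 ≈ 8.3823e+8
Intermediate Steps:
g(H, y) = -2 + √(H² + y²) (g(H, y) = (-4 + 2) + √(H² + y²) = -2 + √(H² + y²))
(-34593 + (b - g(-100, -49)))*(-34496 + 18446) = (-34593 + (-17524 - (-2 + √((-100)² + (-49)²))))*(-34496 + 18446) = (-34593 + (-17524 - (-2 + √(10000 + 2401))))*(-16050) = (-34593 + (-17524 - (-2 + √12401)))*(-16050) = (-34593 + (-17524 + (2 - √12401)))*(-16050) = (-34593 + (-17522 - √12401))*(-16050) = (-52115 - √12401)*(-16050) = 836445750 + 16050*√12401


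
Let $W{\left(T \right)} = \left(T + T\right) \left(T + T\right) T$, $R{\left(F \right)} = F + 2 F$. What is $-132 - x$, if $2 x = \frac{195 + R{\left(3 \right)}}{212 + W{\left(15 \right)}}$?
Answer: $- \frac{905043}{6856} \approx -132.01$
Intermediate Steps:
$R{\left(F \right)} = 3 F$
$W{\left(T \right)} = 4 T^{3}$ ($W{\left(T \right)} = 2 T 2 T T = 4 T^{2} T = 4 T^{3}$)
$x = \frac{51}{6856}$ ($x = \frac{\left(195 + 3 \cdot 3\right) \frac{1}{212 + 4 \cdot 15^{3}}}{2} = \frac{\left(195 + 9\right) \frac{1}{212 + 4 \cdot 3375}}{2} = \frac{204 \frac{1}{212 + 13500}}{2} = \frac{204 \cdot \frac{1}{13712}}{2} = \frac{1}{2} \cdot \frac{51}{3428} = \frac{51}{6856} \approx 0.0074387$)
$-132 - x = -132 - \frac{51}{6856} = - \frac{905043}{6856}$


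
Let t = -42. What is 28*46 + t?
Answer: 1246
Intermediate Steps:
28*46 + t = 28*46 - 42 = 1288 - 42 = 1246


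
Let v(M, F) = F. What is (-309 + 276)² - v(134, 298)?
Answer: 791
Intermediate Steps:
(-309 + 276)² - v(134, 298) = (-309 + 276)² - 1*298 = (-33)² - 298 = 1089 - 298 = 791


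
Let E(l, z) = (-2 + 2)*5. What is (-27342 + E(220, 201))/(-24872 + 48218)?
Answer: -1519/1297 ≈ -1.1712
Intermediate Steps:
E(l, z) = 0 (E(l, z) = 0*5 = 0)
(-27342 + E(220, 201))/(-24872 + 48218) = (-27342 + 0)/(-24872 + 48218) = -27342/23346 = -27342*1/23346 = -1519/1297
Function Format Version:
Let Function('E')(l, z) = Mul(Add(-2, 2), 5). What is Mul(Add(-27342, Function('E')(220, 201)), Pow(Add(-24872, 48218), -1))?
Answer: Rational(-1519, 1297) ≈ -1.1712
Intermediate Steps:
Function('E')(l, z) = 0 (Function('E')(l, z) = Mul(0, 5) = 0)
Mul(Add(-27342, Function('E')(220, 201)), Pow(Add(-24872, 48218), -1)) = Mul(Add(-27342, 0), Pow(Add(-24872, 48218), -1)) = Mul(-27342, Pow(23346, -1)) = Mul(-27342, Rational(1, 23346)) = Rational(-1519, 1297)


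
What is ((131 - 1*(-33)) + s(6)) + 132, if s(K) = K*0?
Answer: 296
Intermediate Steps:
s(K) = 0
((131 - 1*(-33)) + s(6)) + 132 = ((131 - 1*(-33)) + 0) + 132 = ((131 + 33) + 0) + 132 = (164 + 0) + 132 = 164 + 132 = 296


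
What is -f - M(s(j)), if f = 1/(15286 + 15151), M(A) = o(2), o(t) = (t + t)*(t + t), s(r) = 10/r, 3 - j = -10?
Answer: -486993/30437 ≈ -16.000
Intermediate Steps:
j = 13 (j = 3 - 1*(-10) = 3 + 10 = 13)
o(t) = 4*t² (o(t) = (2*t)*(2*t) = 4*t²)
M(A) = 16 (M(A) = 4*2² = 4*4 = 16)
f = 1/30437 ≈ 3.2855e-5
-f - M(s(j)) = -1*1/30437 - 1*16 = -1/30437 - 16 = -486993/30437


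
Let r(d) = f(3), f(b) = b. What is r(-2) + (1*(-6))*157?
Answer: -939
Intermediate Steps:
r(d) = 3
r(-2) + (1*(-6))*157 = 3 + (1*(-6))*157 = 3 - 6*157 = 3 - 942 = -939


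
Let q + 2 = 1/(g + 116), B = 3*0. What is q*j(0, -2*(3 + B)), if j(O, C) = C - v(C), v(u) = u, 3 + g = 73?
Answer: 0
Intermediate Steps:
B = 0
g = 70 (g = -3 + 73 = 70)
j(O, C) = 0 (j(O, C) = C - C = 0)
q = -371/186 (q = -2 + 1/(70 + 116) = -2 + 1/186 = -371/186 ≈ -1.9946)
q*j(0, -2*(3 + B)) = -371/186*0 = 0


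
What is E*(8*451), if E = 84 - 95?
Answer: -39688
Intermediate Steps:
E = -11
E*(8*451) = -88*451 = -11*3608 = -39688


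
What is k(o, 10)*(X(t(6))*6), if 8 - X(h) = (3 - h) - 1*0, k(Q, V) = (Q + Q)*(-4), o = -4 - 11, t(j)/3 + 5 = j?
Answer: 5760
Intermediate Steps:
t(j) = -15 + 3*j
o = -15
k(Q, V) = -8*Q (k(Q, V) = (2*Q)*(-4) = -8*Q)
X(h) = 5 + h (X(h) = 8 - ((3 - h) - 1*0) = 8 - ((3 - h) + 0) = 8 - (3 - h) = 8 + (-3 + h) = 5 + h)
k(o, 10)*(X(t(6))*6) = (-8*(-15))*((5 + (-15 + 3*6))*6) = 120*((5 + (-15 + 18))*6) = 120*((5 + 3)*6) = 120*(8*6) = 120*48 = 5760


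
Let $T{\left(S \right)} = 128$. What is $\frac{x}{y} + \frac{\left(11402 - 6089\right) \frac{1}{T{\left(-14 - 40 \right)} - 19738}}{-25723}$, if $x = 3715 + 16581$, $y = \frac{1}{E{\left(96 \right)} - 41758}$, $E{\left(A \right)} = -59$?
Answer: $- \frac{428117064021625647}{504428030} \approx -8.4872 \cdot 10^{8}$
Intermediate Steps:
$y = - \frac{1}{41817}$ ($y = \frac{1}{-59 - 41758} = \frac{1}{-41817} = - \frac{1}{41817} \approx -2.3914 \cdot 10^{-5}$)
$x = 20296$
$\frac{x}{y} + \frac{\left(11402 - 6089\right) \frac{1}{T{\left(-14 - 40 \right)} - 19738}}{-25723} = \frac{20296}{- \frac{1}{41817}} + \frac{\left(11402 - 6089\right) \frac{1}{128 - 19738}}{-25723} = 20296 \left(-41817\right) + \frac{5313}{-19610} \left(- \frac{1}{25723}\right) = -848717832 + 5313 \left(- \frac{1}{19610}\right) \left(- \frac{1}{25723}\right) = -848717832 - - \frac{5313}{504428030} = -848717832 + \frac{5313}{504428030} = - \frac{428117064021625647}{504428030}$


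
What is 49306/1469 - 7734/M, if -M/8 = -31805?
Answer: 6267028697/186886180 ≈ 33.534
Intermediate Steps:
M = 254440 (M = -8*(-31805) = 254440)
49306/1469 - 7734/M = 49306/1469 - 7734/254440 = 49306*(1/1469) - 7734*1/254440 = 49306/1469 - 3867/127220 = 6267028697/186886180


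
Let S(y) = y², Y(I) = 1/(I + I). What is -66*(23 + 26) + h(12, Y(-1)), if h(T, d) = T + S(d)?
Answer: -12887/4 ≈ -3221.8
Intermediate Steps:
Y(I) = 1/(2*I)
h(T, d) = T + d²
-66*(23 + 26) + h(12, Y(-1)) = -66*(23 + 26) + (12 + ((½)/(-1))²) = -66*49 + (12 + ((½)*(-1))²) = -3234 + (12 + (-½)²) = -3234 + (12 + ¼) = -3234 + 49/4 = -12887/4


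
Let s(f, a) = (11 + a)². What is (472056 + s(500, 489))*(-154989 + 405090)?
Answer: 180586927656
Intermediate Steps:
(472056 + s(500, 489))*(-154989 + 405090) = (472056 + (11 + 489)²)*(-154989 + 405090) = (472056 + 500²)*250101 = (472056 + 250000)*250101 = 722056*250101 = 180586927656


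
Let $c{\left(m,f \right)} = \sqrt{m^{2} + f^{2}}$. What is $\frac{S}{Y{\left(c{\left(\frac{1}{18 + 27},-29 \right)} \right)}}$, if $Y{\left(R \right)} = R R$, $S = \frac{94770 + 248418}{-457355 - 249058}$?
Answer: $- \frac{115825950}{200506617623} \approx -0.00057767$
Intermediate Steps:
$S = - \frac{114396}{235471}$ ($S = \frac{343188}{-706413} = 343188 \left(- \frac{1}{706413}\right) = - \frac{114396}{235471} \approx -0.48582$)
$c{\left(m,f \right)} = \sqrt{f^{2} + m^{2}}$
$Y{\left(R \right)} = R^{2}$
$\frac{S}{Y{\left(c{\left(\frac{1}{18 + 27},-29 \right)} \right)}} = - \frac{114396}{235471 \left(\sqrt{\left(-29\right)^{2} + \left(\frac{1}{18 + 27}\right)^{2}}\right)^{2}} = - \frac{114396}{235471 \left(\sqrt{841 + \left(\frac{1}{45}\right)^{2}}\right)^{2}} = - \frac{114396}{235471 \left(\sqrt{841 + \frac{1}{2025}}\right)^{2}} = - \frac{114396}{235471 \left(\sqrt{\frac{1703026}{2025}}\right)^{2}} = - \frac{114396}{235471 \left(\frac{\sqrt{1703026}}{45}\right)^{2}} = - \frac{114396}{235471 \cdot \frac{1703026}{2025}} = \left(- \frac{114396}{235471}\right) \frac{2025}{1703026} = - \frac{115825950}{200506617623}$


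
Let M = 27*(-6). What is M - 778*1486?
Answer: -1156270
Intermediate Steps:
M = -162
M - 778*1486 = -162 - 778*1486 = -162 - 1156108 = -1156270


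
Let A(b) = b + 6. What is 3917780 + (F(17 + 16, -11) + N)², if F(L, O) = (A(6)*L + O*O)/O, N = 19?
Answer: 3918564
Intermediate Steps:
A(b) = 6 + b
F(L, O) = (O² + 12*L)/O (F(L, O) = ((6 + 6)*L + O*O)/O = (12*L + O²)/O = (O² + 12*L)/O)
3917780 + (F(17 + 16, -11) + N)² = 3917780 + ((-11 + 12*(17 + 16)/(-11)) + 19)² = 3917780 + ((-11 + 12*33*(-1/11)) + 19)² = 3917780 + ((-11 - 36) + 19)² = 3917780 + (-47 + 19)² = 3917780 + (-28)² = 3917780 + 784 = 3918564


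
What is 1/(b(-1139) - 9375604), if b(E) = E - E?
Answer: -1/9375604 ≈ -1.0666e-7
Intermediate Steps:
b(E) = 0
1/(b(-1139) - 9375604) = 1/(0 - 9375604) = 1/(-9375604) = -1/9375604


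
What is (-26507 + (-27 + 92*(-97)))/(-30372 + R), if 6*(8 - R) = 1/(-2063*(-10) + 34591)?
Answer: 11748157308/10060382665 ≈ 1.1678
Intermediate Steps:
R = 2650607/331326 (R = 8 - 1/(6*(-2063*(-10) + 34591)) = 8 - 1/(6*(20630 + 34591)) = 8 - ⅙/55221 = 8 - ⅙*1/55221 = 8 - 1/331326 = 2650607/331326 ≈ 8.0000)
(-26507 + (-27 + 92*(-97)))/(-30372 + R) = (-26507 + (-27 + 92*(-97)))/(-30372 + 2650607/331326) = (-26507 + (-27 - 8924))/(-10060382665/331326) = (-26507 - 8951)*(-331326/10060382665) = -35458*(-331326/10060382665) = 11748157308/10060382665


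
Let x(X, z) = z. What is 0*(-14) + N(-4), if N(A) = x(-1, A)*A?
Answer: 16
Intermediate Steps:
N(A) = A**2 (N(A) = A*A = A**2)
0*(-14) + N(-4) = 0*(-14) + (-4)**2 = 0 + 16 = 16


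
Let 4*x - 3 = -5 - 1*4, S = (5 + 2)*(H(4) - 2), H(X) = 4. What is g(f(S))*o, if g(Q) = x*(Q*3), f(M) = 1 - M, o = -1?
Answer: -117/2 ≈ -58.500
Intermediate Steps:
S = 14 (S = (5 + 2)*(4 - 2) = 7*2 = 14)
x = -3/2 (x = 3/4 + (-5 - 1*4)/4 = 3/4 + (-5 - 4)/4 = 3/4 + (1/4)*(-9) = 3/4 - 9/4 = -3/2 ≈ -1.5000)
g(Q) = -9*Q/2 (g(Q) = -3*Q*3/2 = -9*Q/2)
g(f(S))*o = -9*(1 - 1*14)/2*(-1) = -9*(1 - 14)/2*(-1) = -9/2*(-13)*(-1) = (117/2)*(-1) = -117/2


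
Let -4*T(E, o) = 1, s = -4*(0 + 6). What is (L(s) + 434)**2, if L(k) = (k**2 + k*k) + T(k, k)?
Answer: 40233649/16 ≈ 2.5146e+6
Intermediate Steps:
s = -24 (s = -4*6 = -24)
T(E, o) = -1/4 (T(E, o) = -1/4*1 = -1/4)
L(k) = -1/4 + 2*k**2 (L(k) = (k**2 + k*k) - 1/4 = (k**2 + k**2) - 1/4 = 2*k**2 - 1/4 = -1/4 + 2*k**2)
(L(s) + 434)**2 = ((-1/4 + 2*(-24)**2) + 434)**2 = ((-1/4 + 2*576) + 434)**2 = ((-1/4 + 1152) + 434)**2 = (4607/4 + 434)**2 = (6343/4)**2 = 40233649/16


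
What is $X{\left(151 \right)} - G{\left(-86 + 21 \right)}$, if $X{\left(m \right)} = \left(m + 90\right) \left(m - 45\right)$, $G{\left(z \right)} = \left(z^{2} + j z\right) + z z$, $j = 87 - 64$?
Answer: $18591$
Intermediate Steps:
$j = 23$ ($j = 87 - 64 = 23$)
$G{\left(z \right)} = 2 z^{2} + 23 z$ ($G{\left(z \right)} = \left(z^{2} + 23 z\right) + z z = \left(z^{2} + 23 z\right) + z^{2} = 2 z^{2} + 23 z$)
$X{\left(m \right)} = \left(-45 + m\right) \left(90 + m\right)$ ($X{\left(m \right)} = \left(90 + m\right) \left(-45 + m\right) = \left(-45 + m\right) \left(90 + m\right)$)
$X{\left(151 \right)} - G{\left(-86 + 21 \right)} = \left(-4050 + 151^{2} + 45 \cdot 151\right) - \left(-86 + 21\right) \left(23 + 2 \left(-86 + 21\right)\right) = \left(-4050 + 22801 + 6795\right) - - 65 \left(23 + 2 \left(-65\right)\right) = 25546 - - 65 \left(23 - 130\right) = 25546 - \left(-65\right) \left(-107\right) = 25546 - 6955 = 18591$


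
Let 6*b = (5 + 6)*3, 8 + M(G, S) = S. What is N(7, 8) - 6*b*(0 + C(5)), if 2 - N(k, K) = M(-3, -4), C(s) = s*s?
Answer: -811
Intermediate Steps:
M(G, S) = -8 + S
C(s) = s²
b = 11/2 (b = ((5 + 6)*3)/6 = (11*3)/6 = (⅙)*33 = 11/2 ≈ 5.5000)
N(k, K) = 14 (N(k, K) = 2 - (-8 - 4) = 2 - 1*(-12) = 2 + 12 = 14)
N(7, 8) - 6*b*(0 + C(5)) = 14 - 33*(0 + 5²) = 14 - 33*(0 + 25) = 14 - 33*25 = 14 - 6*275/2 = 14 - 825 = -811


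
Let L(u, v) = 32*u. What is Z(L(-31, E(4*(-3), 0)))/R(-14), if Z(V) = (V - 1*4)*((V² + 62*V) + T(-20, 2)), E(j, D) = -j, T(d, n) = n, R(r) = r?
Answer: 459435876/7 ≈ 6.5634e+7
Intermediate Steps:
Z(V) = (-4 + V)*(2 + V² + 62*V) (Z(V) = (V - 1*4)*((V² + 62*V) + 2) = (V - 4)*(2 + V² + 62*V) = (-4 + V)*(2 + V² + 62*V))
Z(L(-31, E(4*(-3), 0)))/R(-14) = (-8 + (32*(-31))³ - 7872*(-31) + 58*(32*(-31))²)/(-14) = (-8 + (-992)³ - 246*(-992) + 58*(-992)²)*(-1/14) = (-8 - 976191488 + 244032 + 58*984064)*(-1/14) = (-8 - 976191488 + 244032 + 57075712)*(-1/14) = -918871752*(-1/14) = 459435876/7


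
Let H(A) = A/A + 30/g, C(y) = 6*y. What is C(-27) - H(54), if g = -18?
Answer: -484/3 ≈ -161.33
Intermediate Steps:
H(A) = -⅔ (H(A) = A/A + 30/(-18) = 1 + 30*(-1/18) = 1 - 5/3 = -⅔)
C(-27) - H(54) = 6*(-27) - 1*(-⅔) = -162 + ⅔ = -484/3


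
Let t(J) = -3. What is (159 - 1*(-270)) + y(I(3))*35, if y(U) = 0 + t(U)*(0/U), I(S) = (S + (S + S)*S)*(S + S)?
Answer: 429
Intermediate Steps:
I(S) = 2*S*(S + 2*S²) (I(S) = (S + (2*S)*S)*(2*S) = (S + 2*S²)*(2*S) = 2*S*(S + 2*S²))
y(U) = 0 (y(U) = 0 - 0/U = 0 - 3*0 = 0 + 0 = 0)
(159 - 1*(-270)) + y(I(3))*35 = (159 - 1*(-270)) + 0*35 = (159 + 270) + 0 = 429 + 0 = 429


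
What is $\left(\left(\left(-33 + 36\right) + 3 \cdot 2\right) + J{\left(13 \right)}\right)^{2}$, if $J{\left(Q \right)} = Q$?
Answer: $484$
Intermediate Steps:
$\left(\left(\left(-33 + 36\right) + 3 \cdot 2\right) + J{\left(13 \right)}\right)^{2} = \left(\left(\left(-33 + 36\right) + 3 \cdot 2\right) + 13\right)^{2} = \left(\left(3 + 6\right) + 13\right)^{2} = \left(9 + 13\right)^{2} = 22^{2} = 484$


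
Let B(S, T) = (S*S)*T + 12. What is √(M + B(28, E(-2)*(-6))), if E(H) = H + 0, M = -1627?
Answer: √7793 ≈ 88.278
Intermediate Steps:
E(H) = H
B(S, T) = 12 + T*S² (B(S, T) = S²*T + 12 = T*S² + 12 = 12 + T*S²)
√(M + B(28, E(-2)*(-6))) = √(-1627 + (12 - 2*(-6)*28²)) = √(-1627 + (12 + 12*784)) = √(-1627 + (12 + 9408)) = √(-1627 + 9420) = √7793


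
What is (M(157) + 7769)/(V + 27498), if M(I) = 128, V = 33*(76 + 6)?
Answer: 7897/30204 ≈ 0.26146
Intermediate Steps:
V = 2706 (V = 33*82 = 2706)
(M(157) + 7769)/(V + 27498) = (128 + 7769)/(2706 + 27498) = 7897/30204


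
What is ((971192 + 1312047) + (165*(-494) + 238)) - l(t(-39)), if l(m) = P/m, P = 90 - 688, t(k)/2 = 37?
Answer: 81473078/37 ≈ 2.2020e+6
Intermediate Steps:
t(k) = 74 (t(k) = 2*37 = 74)
P = -598
l(m) = -598/m
((971192 + 1312047) + (165*(-494) + 238)) - l(t(-39)) = ((971192 + 1312047) + (165*(-494) + 238)) - (-598)/74 = (2283239 + (-81510 + 238)) - (-598)/74 = (2283239 - 81272) - 1*(-299/37) = 2201967 + 299/37 = 81473078/37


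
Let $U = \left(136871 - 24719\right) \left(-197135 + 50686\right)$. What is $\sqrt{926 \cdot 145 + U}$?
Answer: $7 i \sqrt{335192122} \approx 1.2816 \cdot 10^{5} i$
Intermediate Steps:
$U = -16424548248$ ($U = 112152 \left(-146449\right) = -16424548248$)
$\sqrt{926 \cdot 145 + U} = \sqrt{926 \cdot 145 - 16424548248} = \sqrt{134270 - 16424548248} = \sqrt{-16424413978} = 7 i \sqrt{335192122}$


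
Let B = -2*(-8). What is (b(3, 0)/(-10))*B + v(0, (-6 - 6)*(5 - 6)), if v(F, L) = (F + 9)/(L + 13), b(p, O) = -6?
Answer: 249/25 ≈ 9.9600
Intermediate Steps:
B = 16
v(F, L) = (9 + F)/(13 + L)
(b(3, 0)/(-10))*B + v(0, (-6 - 6)*(5 - 6)) = -6/(-10)*16 + (9 + 0)/(13 + (-6 - 6)*(5 - 6)) = -6*(-⅒)*16 + 9/(13 - 12*(-1)) = (⅗)*16 + 9/(13 + 12) = 48/5 + 9/25 = 249/25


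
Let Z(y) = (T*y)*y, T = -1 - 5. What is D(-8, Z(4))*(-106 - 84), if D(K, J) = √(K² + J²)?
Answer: -1520*√145 ≈ -18303.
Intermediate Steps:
T = -6
Z(y) = -6*y² (Z(y) = (-6*y)*y = -6*y²)
D(K, J) = √(J² + K²)
D(-8, Z(4))*(-106 - 84) = √((-6*4²)² + (-8)²)*(-106 - 84) = √((-6*16)² + 64)*(-190) = √((-96)² + 64)*(-190) = √(9216 + 64)*(-190) = √9280*(-190) = (8*√145)*(-190) = -1520*√145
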